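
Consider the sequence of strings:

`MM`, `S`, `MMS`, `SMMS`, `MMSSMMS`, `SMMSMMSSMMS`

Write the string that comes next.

This is a Fibonacci-style word recurrence s(k) = s(k−2)·s(k−1): e.g. MM·S = MMS.
So term 7 is MMSSMMS·SMMSMMSSMMS.

MMSSMMSSMMSMMSSMMS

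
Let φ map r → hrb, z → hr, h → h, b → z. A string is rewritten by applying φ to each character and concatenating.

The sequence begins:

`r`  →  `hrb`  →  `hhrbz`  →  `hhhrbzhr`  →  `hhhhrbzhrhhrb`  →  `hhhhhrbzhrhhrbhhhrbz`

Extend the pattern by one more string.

hhhhhhrbzhrhhrbhhhrbzhhhhrbzhr

Replace each of the 20 characters of hhhhhrbzhrhhrbhhhrbz in place — h h h h h hrb z hr h hrb h h hrb z h h h hrb z hr — and concatenate.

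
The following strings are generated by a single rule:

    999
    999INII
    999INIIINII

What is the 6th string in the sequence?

Each term is the previous one with INII appended.
From 999INIIINII, 3 further steps: 999INIIINII → 999INIIINIIINII → 999INIIINIIINIIINII → (answer).

999INIIINIIINIIINIIINII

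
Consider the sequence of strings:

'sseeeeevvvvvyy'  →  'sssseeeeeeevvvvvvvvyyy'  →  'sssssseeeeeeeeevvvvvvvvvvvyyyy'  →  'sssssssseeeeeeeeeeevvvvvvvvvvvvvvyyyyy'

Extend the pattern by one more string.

sssssssssseeeeeeeeeeeeevvvvvvvvvvvvvvvvvyyyyyy

The n-th term is 2n-2 s's then 2n+1 e's then 3n-1 v's then n y's, where the shown terms are n = 2, 3, 4, 5.
At n = 6 the blocks have lengths 10, 13, 17, 6.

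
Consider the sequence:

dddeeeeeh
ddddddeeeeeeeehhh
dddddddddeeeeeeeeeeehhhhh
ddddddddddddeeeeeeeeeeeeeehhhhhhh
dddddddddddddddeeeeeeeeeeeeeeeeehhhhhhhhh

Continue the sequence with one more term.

Reading off run lengths: d runs 3, 6, 9, 12, 15; e runs 5, 8, 11, 14, 17; h runs 1, 3, 5, 7, 9 — each is linear in n (n = 1, 2, …).
At n = 6 the blocks have lengths 18, 20, 11.

ddddddddddddddddddeeeeeeeeeeeeeeeeeeeehhhhhhhhhhh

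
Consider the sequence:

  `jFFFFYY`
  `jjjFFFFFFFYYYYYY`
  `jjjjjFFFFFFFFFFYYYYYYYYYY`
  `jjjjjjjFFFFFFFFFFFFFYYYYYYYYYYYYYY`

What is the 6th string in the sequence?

jjjjjjjjjjjFFFFFFFFFFFFFFFFFFFYYYYYYYYYYYYYYYYYYYYYY

Term n consists of 2n-1 j's, followed by 3n+1 F's, followed by 4n-2 Y's (n = 1, 2, …).
Setting n = 6 gives 11, 19, 22 characters in each block.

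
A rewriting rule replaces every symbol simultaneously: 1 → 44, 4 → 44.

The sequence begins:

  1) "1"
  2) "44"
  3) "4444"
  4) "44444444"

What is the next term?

4444444444444444

Expanding 44444444: 4→44, 4→44, 4→44, 4→44, 4→44, 4→44, 4→44, 4→44. Concatenated: 44 44 44 44 44 44 44 44.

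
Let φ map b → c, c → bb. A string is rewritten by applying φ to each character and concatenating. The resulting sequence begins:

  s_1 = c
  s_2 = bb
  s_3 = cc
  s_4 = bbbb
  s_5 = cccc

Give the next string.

Rewriting each symbol of cccc: c→bb, c→bb, c→bb, c→bb, which concatenates to bb bb bb bb.

bbbbbbbb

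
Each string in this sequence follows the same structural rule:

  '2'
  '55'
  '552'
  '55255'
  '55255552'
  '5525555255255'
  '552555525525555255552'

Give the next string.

From term 3 onward, concatenate the last term with the second-to-last: 55·2 = 552, 552·55 = 55255, …
Continuing: 552555525525555255552 · 5525555255255 gives term 8.

5525555255255552555525525555255255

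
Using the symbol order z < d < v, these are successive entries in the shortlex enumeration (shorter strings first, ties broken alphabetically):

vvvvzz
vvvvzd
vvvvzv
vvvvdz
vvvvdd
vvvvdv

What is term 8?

Continuing the enumeration 2 steps past vvvvdv: vvvvdv → vvvvvz → (answer).

vvvvvd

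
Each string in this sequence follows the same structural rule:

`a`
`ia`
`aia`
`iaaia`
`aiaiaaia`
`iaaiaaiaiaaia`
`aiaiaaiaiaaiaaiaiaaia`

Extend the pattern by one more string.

From term 3 onward, concatenate the second-to-last term with the last: a·ia = aia, ia·aia = iaaia, …
Continuing: iaaiaaiaiaaia · aiaiaaiaiaaiaaiaiaaia gives term 8.

iaaiaaiaiaaiaaiaiaaiaiaaiaaiaiaaia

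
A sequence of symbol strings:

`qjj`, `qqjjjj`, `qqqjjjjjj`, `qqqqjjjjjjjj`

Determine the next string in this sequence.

qqqqqjjjjjjjjjj

Reading off run lengths: q runs 1, 2, 3, 4; j runs 2, 4, 6, 8 — each is linear in n (n = 1, 2, …).
At n = 5 the blocks have lengths 5, 10.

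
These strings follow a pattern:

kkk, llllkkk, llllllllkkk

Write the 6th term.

llllllllllllllllllllkkk

The strings grow by a fixed prefix llll each time.
From llllllllkkk, 3 further steps: llllllllkkk → llllllllllllkkk → llllllllllllllllkkk → (answer).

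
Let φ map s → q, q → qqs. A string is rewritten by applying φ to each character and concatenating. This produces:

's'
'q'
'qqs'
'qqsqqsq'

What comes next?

Expanding qqsqqsq: q→qqs, q→qqs, s→q, q→qqs, q→qqs, s→q, q→qqs. Concatenated: qqs qqs q qqs qqs q qqs.

qqsqqsqqqsqqsqqqs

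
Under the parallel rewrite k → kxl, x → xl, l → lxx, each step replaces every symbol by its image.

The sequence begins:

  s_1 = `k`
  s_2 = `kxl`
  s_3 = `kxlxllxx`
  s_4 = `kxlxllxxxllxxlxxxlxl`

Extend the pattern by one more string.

Applying the rule to each of the 20 symbols of kxlxllxxxllxxlxxxlxl gives the pieces kxl xl lxx xl lxx lxx xl xl xl lxx lxx xl xl lxx xl xl xl lxx xl lxx, which concatenate to the answer.

kxlxllxxxllxxlxxxlxlxllxxlxxxlxllxxxlxlxllxxxllxx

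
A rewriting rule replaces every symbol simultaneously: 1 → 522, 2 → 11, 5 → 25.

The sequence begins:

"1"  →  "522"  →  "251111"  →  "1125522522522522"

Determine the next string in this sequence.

Applying the rule to each of the 16 symbols of 1125522522522522 gives the pieces 522 522 11 25 25 11 11 25 11 11 25 11 11 25 11 11, which concatenate to the answer.

5225221125251111251111251111251111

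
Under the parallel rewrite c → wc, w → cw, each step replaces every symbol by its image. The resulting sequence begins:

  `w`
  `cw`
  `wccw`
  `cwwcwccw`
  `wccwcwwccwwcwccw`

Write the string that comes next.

cwwcwccwwccwcwwcwccwcwwccwwcwccw

Replace each of the 16 characters of wccwcwwccwwcwccw in place — cw wc wc cw wc cw cw wc wc cw cw wc cw wc wc cw — and concatenate.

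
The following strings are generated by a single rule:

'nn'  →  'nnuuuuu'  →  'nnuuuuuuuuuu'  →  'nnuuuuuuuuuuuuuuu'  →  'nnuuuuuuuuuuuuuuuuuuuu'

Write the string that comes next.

Each term is the previous one with uuuuu appended.
So the next term is nnuuuuuuuuuuuuuuuuuuuu·uuuuu.

nnuuuuuuuuuuuuuuuuuuuuuuuuu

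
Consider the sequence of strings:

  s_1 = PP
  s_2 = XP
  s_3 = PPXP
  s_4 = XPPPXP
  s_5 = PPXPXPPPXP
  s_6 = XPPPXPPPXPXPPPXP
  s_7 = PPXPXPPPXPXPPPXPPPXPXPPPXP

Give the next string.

XPPPXPPPXPXPPPXPPPXPXPPPXPXPPPXPPPXPXPPPXP

Each term (from the third on) is the two preceding terms concatenated in order: term 3 = PP·XP = PPXP.
So term 8 is XPPPXPPPXPXPPPXP·PPXPXPPPXPXPPPXPPPXPXPPPXP.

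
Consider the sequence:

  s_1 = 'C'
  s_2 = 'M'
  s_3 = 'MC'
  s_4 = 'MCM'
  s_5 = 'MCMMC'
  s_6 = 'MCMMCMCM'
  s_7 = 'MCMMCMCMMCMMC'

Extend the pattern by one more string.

This is a Fibonacci-style word recurrence s(k) = s(k−1)·s(k−2): e.g. M·C = MC.
Continuing: MCMMCMCMMCMMC · MCMMCMCM gives term 8.

MCMMCMCMMCMMCMCMMCMCM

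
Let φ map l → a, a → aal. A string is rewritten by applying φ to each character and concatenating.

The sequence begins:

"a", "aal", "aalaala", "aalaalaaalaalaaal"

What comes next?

Replace each of the 17 characters of aalaalaaalaalaaal in place — aal aal a aal aal a aal aal aal a aal aal a aal aal aal a — and concatenate.

aalaalaaalaalaaalaalaalaaalaalaaalaalaala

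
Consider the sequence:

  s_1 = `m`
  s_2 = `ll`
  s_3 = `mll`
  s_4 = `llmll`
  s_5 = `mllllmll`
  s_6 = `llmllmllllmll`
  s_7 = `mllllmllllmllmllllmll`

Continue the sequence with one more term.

llmllmllllmllmllllmllllmllmllllmll

Each term (from the third on) is the two preceding terms concatenated in order: term 3 = m·ll = mll.
Continuing: llmllmllllmll · mllllmllllmllmllllmll gives term 8.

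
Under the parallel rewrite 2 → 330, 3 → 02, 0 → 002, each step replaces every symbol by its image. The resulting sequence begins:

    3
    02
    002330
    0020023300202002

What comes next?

Rewriting the 16 symbols of 0020023300202002 one by one yields 002 002 330 002 002 330 02 02 002 002 330 002 330 002 002 330; concatenated:

0020023300020023300202002002330002330002002330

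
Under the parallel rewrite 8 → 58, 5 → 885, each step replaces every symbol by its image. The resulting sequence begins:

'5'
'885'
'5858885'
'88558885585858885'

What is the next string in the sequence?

Applying the rule to each of the 17 symbols of 88558885585858885 gives the pieces 58 58 885 885 58 58 58 885 885 58 885 58 885 58 58 58 885, which concatenate to the answer.

58588858855858588858855888558885585858885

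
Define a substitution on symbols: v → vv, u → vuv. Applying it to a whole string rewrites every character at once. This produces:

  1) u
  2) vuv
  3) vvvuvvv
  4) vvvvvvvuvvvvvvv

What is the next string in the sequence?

φ(vvvvvvvuvvvvvvv) expands symbol-by-symbol to vv vv vv vv vv vv vv vuv vv vv vv vv vv vv vv; joining the 15 pieces gives the next term.

vvvvvvvvvvvvvvvuvvvvvvvvvvvvvvv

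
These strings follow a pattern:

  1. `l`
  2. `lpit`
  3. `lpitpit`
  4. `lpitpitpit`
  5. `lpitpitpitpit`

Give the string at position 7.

Every step adds pit to the end: s(k+1) = s(k)·pit.
From lpitpitpitpit, 2 further steps: lpitpitpitpit → lpitpitpitpitpit → (answer).

lpitpitpitpitpitpit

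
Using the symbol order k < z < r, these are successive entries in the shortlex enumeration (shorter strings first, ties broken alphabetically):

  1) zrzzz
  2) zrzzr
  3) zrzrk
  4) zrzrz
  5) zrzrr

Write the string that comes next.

The successor of zrzrr increments the rightmost position that isn't already r and resets every position after it to k.

zrrkk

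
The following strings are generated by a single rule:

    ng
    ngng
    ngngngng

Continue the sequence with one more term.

s(k+1) = s(k)·s(k) — each term doubles the last.
One more doubling of ngngngng gives the answer.

ngngngngngngngng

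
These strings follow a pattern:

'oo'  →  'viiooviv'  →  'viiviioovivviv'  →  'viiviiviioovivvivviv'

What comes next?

Each term wraps the previous one in vii on the left and viv on the right.
Applying this once more to viiviiviioovivvivviv:

viiviiviiviioovivvivvivviv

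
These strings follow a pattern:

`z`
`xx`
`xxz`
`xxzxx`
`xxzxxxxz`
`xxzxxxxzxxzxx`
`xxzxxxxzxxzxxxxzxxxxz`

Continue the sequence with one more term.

From term 3 onward, concatenate the last term with the second-to-last: xx·z = xxz, xxz·xx = xxzxx, …
Continuing: xxzxxxxzxxzxxxxzxxxxz · xxzxxxxzxxzxx gives term 8.

xxzxxxxzxxzxxxxzxxxxzxxzxxxxzxxzxx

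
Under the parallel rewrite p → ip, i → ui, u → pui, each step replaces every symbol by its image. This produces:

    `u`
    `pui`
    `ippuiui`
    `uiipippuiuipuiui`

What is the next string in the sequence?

Rewriting the 16 symbols of uiipippuiuipuiui one by one yields pui ui ui ip ui ip ip pui ui pui ui ip pui ui pui ui; concatenated:

puiuiuiipuiipippuiuipuiuiippuiuipuiui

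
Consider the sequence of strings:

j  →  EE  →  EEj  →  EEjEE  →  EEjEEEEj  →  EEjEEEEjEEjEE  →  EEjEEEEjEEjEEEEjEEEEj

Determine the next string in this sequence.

EEjEEEEjEEjEEEEjEEEEjEEjEEEEjEEjEE

Each term (from the third on) is the previous term followed by the one before it: term 3 = EE·j = EEj.
So term 8 is EEjEEEEjEEjEEEEjEEEEj·EEjEEEEjEEjEE.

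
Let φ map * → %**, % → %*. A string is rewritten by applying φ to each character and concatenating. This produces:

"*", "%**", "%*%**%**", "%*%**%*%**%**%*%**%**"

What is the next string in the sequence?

Rewriting the 21 symbols of %*%**%*%**%**%*%**%** one by one yields %* %** %* %** %** %* %** %* %** %** %* %** %** %* %** %* %** %** %* %** %**; concatenated:

%*%**%*%**%**%*%**%*%**%**%*%**%**%*%**%*%**%**%*%**%**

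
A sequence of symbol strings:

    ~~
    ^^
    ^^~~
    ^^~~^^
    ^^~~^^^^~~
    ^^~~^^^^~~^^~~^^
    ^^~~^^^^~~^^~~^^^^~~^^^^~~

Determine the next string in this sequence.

^^~~^^^^~~^^~~^^^^~~^^^^~~^^~~^^^^~~^^~~^^

From term 3 onward, concatenate the last term with the second-to-last: ^^·~~ = ^^~~, ^^~~·^^ = ^^~~^^, …
The next term joins ^^~~^^^^~~^^~~^^^^~~^^^^~~ and ^^~~^^^^~~^^~~^^.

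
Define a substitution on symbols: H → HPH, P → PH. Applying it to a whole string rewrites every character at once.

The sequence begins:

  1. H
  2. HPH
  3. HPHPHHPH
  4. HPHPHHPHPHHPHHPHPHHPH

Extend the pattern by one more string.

Replace each of the 21 characters of HPHPHHPHPHHPHHPHPHHPH in place — HPH PH HPH PH HPH HPH PH HPH PH HPH HPH PH HPH HPH PH HPH PH HPH HPH PH HPH — and concatenate.

HPHPHHPHPHHPHHPHPHHPHPHHPHHPHPHHPHHPHPHHPHPHHPHHPHPHHPH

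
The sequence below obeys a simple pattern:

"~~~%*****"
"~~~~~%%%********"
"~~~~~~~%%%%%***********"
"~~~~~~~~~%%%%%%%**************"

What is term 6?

~~~~~~~~~~~~~%%%%%%%%%%%********************

Reading off run lengths: ~ runs 3, 5, 7, 9; % runs 1, 3, 5, 7; * runs 5, 8, 11, 14 — each is linear in n (n = 1, 2, …).
For term 6, n = 6, so the run lengths are 13, 11, 20.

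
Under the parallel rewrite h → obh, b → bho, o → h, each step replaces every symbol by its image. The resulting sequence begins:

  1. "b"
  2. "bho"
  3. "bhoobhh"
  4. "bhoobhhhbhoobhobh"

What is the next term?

Applying the rule to each of the 17 symbols of bhoobhhhbhoobhobh gives the pieces bho obh h h bho obh obh obh bho obh h h bho obh h bho obh, which concatenate to the answer.

bhoobhhhbhoobhobhobhbhoobhhhbhoobhhbhoobh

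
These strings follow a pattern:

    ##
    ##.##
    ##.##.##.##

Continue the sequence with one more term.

Every step duplicates the string with '.' between the halves.
Doubling ##.##.##.## with '.' between the halves:

##.##.##.##.##.##.##.##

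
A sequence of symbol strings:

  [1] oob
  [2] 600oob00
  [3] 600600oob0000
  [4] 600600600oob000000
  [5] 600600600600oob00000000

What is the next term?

s(k+1) = 600·s(k)·00, so each term gains 600 as a prefix and 00 as a suffix.
So the next term is 600·600600600600oob00000000·00.

600600600600600oob0000000000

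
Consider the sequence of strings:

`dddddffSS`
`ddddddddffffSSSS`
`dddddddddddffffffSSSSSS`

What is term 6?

Each string has the form d^{3n+2} f^{2n} S^{2n} (n = 1, 2, …).
Setting n = 6 gives 20, 12, 12 characters in each block.

ddddddddddddddddddddffffffffffffSSSSSSSSSSSS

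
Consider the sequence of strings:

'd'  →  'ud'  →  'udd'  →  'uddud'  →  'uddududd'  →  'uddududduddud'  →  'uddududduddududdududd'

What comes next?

uddududduddududdududduddududduddud

Each term (from the third on) is the previous term followed by the one before it: term 3 = ud·d = udd.
The next term joins uddududduddududdududd and uddududduddud.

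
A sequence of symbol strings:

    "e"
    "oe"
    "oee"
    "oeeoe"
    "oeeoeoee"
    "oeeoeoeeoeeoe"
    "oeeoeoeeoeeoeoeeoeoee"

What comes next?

oeeoeoeeoeeoeoeeoeoeeoeeoeoeeoeeoe

From term 3 onward, concatenate the last term with the second-to-last: oe·e = oee, oee·oe = oeeoe, …
So term 8 is oeeoeoeeoeeoeoeeoeoee·oeeoeoeeoeeoe.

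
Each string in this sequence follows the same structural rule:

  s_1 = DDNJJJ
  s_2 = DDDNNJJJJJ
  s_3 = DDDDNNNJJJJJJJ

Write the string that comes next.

Reading off run lengths: D runs 2, 3, 4; N runs 1, 2, 3; J runs 3, 5, 7 — each is linear in n (n = 1, 2, …).
At n = 4 the blocks have lengths 5, 4, 9.

DDDDDNNNNJJJJJJJJJ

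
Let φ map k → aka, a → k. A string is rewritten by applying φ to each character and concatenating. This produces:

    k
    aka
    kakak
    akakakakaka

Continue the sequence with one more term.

kakakakakakakakakakak

Apply φ to akakakakaka symbol by symbol: a→k, k→aka, a→k, k→aka, a→k, k→aka, a→k, k→aka, a→k, k→aka, a→k; joined: k aka k aka k aka k aka k aka k.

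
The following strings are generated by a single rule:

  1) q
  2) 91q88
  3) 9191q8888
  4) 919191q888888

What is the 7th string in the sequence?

Every step adds 91 to the front and 88 to the end of the previous string.
From 919191q888888, 3 further steps: 919191q888888 → 91919191q88888888 → 9191919191q8888888888 → (answer).

919191919191q888888888888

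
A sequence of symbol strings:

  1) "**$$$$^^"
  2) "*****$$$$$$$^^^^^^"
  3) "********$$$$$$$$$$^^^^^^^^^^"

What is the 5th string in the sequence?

Reading off run lengths: * runs 2, 5, 8; $ runs 4, 7, 10; ^ runs 2, 6, 10 — each is linear in n (n = 1, 2, …).
Setting n = 5 gives 14, 16, 18 characters in each block.

**************$$$$$$$$$$$$$$$$^^^^^^^^^^^^^^^^^^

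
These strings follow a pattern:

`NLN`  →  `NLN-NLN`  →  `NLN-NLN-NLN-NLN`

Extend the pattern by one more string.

s(k+1) = s(k)·-·s(k) — each term doubles the last with '-' between the halves.
Doubling NLN-NLN-NLN-NLN with '-' between the halves:

NLN-NLN-NLN-NLN-NLN-NLN-NLN-NLN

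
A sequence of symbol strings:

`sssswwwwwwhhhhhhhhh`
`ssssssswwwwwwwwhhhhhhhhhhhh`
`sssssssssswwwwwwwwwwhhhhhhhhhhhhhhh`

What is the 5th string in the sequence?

The n-th term is 3n-2 s's then 2n+2 w's then 3n+3 h's, where the shown terms are n = 2, 3, 4.
Setting n = 6 gives 16, 14, 21 characters in each block.

sssssssssssssssswwwwwwwwwwwwwwhhhhhhhhhhhhhhhhhhhhh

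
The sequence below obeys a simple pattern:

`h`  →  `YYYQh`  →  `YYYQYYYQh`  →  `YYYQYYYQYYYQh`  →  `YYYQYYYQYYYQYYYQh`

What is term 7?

Every step adds YYYQ at the front: s(k+1) = YYYQ·s(k).
From YYYQYYYQYYYQYYYQh, 2 further steps: YYYQYYYQYYYQYYYQh → YYYQYYYQYYYQYYYQYYYQh → (answer).

YYYQYYYQYYYQYYYQYYYQYYYQh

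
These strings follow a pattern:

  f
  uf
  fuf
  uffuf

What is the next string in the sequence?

fufuffuf

Each term (from the third on) is the two preceding terms concatenated in order: term 3 = f·uf = fuf.
So term 5 is fuf·uffuf.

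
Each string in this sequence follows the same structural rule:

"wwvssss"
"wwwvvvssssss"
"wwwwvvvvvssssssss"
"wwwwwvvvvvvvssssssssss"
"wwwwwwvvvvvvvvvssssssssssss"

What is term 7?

Each string has the form w^{n+1} v^{2n-1} s^{2n+2} (n = 1, 2, …).
At n = 7 the blocks have lengths 8, 13, 16.

wwwwwwwwvvvvvvvvvvvvvssssssssssssssss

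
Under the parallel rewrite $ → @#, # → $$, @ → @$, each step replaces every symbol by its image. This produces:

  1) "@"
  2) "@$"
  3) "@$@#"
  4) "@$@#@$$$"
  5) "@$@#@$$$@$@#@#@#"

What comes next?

@$@#@$$$@$@#@#@#@$@#@$$$@$$$@$$$

Replace each of the 16 characters of @$@#@$$$@$@#@#@# in place — @$ @# @$ $$ @$ @# @# @# @$ @# @$ $$ @$ $$ @$ $$ — and concatenate.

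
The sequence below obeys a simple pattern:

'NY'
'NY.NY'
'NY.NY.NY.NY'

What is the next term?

s(k+1) = s(k)·.·s(k) — each term doubles the last with '.' between the halves.
Doubling NY.NY.NY.NY with '.' between the halves:

NY.NY.NY.NY.NY.NY.NY.NY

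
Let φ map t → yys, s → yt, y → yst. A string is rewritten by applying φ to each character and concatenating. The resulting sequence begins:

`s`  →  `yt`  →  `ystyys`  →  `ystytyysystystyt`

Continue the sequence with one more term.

ystytyysystyysystystytystytyysystytyysystyys

Applying the rule to each of the 16 symbols of ystytyysystystyt gives the pieces yst yt yys yst yys yst yst yt yst yt yys yst yt yys yst yys, which concatenate to the answer.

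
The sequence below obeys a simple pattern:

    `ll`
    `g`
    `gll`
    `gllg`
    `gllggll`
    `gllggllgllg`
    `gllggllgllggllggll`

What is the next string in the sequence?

This is a Fibonacci-style word recurrence s(k) = s(k−1)·s(k−2): e.g. g·ll = gll.
So term 8 is gllggllgllggllggll·gllggllgllg.

gllggllgllggllggllgllggllgllg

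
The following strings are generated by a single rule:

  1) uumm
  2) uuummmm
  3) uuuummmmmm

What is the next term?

The n-th term is n+1 u's then 2n m's (n = 1, 2, …).
For the next term, n = 4, so the run lengths are 5, 8.

uuuuummmmmmmm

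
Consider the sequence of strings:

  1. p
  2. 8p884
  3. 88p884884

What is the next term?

888p884884884

Every step adds 8 to the front and 884 to the end of the previous string.
So the next term is 8·88p884884·884.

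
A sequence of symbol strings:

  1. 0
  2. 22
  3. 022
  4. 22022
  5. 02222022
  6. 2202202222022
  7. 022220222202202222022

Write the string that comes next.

2202202222022022220222202202222022

Each term (from the third on) is the two preceding terms concatenated in order: term 3 = 0·22 = 022.
The next term joins 2202202222022 and 022220222202202222022.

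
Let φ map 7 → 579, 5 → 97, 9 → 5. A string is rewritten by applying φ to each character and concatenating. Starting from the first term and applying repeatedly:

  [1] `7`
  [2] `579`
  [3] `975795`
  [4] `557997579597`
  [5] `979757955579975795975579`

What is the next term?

Applying the rule to each of the 24 symbols of 979757955579975795975579 gives the pieces 5 579 5 579 97 579 5 97 97 97 579 5 5 579 97 579 5 97 5 579 97 97 579 5, which concatenate to the answer.

557955799757959797975795557997579597557997975795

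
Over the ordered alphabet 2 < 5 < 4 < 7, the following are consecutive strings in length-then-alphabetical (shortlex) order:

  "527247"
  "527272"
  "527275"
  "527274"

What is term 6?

527522

Continuing the enumeration 2 steps past 527274: 527274 → 527277 → (answer).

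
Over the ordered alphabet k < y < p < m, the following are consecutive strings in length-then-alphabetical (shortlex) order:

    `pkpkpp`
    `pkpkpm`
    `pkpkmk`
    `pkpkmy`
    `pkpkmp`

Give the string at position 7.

pkpykk

Continuing the enumeration 2 steps past pkpkmp: pkpkmp → pkpkmm → (answer).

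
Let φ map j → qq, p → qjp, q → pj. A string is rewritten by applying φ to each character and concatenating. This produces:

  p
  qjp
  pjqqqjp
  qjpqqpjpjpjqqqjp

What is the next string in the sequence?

pjqqqjppjpjqjpqqqjpqqqjpqqpjpjpjqqqjp

φ(qjpqqpjpjpjqqqjp) expands symbol-by-symbol to pj qq qjp pj pj qjp qq qjp qq qjp qq pj pj pj qq qjp; joining the 16 pieces gives the next term.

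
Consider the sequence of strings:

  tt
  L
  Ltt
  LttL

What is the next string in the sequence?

LttLLtt

Each term (from the third on) is the previous term followed by the one before it: term 3 = L·tt = Ltt.
So term 5 is LttL·Ltt.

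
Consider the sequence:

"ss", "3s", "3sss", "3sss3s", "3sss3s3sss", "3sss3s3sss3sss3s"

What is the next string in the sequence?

3sss3s3sss3sss3s3sss3s3sss

This is a Fibonacci-style word recurrence s(k) = s(k−1)·s(k−2): e.g. 3s·ss = 3sss.
The next term joins 3sss3s3sss3sss3s and 3sss3s3sss.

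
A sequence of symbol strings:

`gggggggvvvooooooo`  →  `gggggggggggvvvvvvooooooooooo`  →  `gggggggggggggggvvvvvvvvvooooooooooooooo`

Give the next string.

Term n consists of 4n+3 g's, followed by 3n v's, followed by 4n+3 o's (n = 1, 2, …).
At n = 4 the blocks have lengths 19, 12, 19.

gggggggggggggggggggvvvvvvvvvvvvooooooooooooooooooo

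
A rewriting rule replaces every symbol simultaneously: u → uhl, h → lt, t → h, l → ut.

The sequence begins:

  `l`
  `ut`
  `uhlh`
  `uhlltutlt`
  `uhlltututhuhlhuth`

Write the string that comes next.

Applying the rule to each of the 17 symbols of uhlltututhuhlhuth gives the pieces uhl lt ut ut h uhl h uhl h lt uhl lt ut lt uhl h lt, which concatenate to the answer.

uhlltututhuhlhuhlhltuhlltutltuhlhlt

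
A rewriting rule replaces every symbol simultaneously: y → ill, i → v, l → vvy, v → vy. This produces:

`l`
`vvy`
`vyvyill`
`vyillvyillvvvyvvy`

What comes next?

Rewriting the 17 symbols of vyillvyillvvvyvvy one by one yields vy ill v vvy vvy vy ill v vvy vvy vy vy vy ill vy vy ill; concatenated:

vyillvvvyvvyvyillvvvyvvyvyvyvyillvyvyill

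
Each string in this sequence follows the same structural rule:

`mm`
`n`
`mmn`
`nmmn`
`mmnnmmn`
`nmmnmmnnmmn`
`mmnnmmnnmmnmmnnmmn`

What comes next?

Each term (from the third on) is the two preceding terms concatenated in order: term 3 = mm·n = mmn.
The next term joins nmmnmmnnmmn and mmnnmmnnmmnmmnnmmn.

nmmnmmnnmmnmmnnmmnnmmnmmnnmmn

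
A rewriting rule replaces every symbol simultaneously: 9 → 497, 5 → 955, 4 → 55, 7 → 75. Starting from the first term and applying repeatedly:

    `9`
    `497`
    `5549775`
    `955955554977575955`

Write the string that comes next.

φ(955955554977575955) expands symbol-by-symbol to 497 955 955 497 955 955 955 955 55 497 75 75 955 75 955 497 955 955; joining the 18 pieces gives the next term.

49795595549795595595595555497757595575955497955955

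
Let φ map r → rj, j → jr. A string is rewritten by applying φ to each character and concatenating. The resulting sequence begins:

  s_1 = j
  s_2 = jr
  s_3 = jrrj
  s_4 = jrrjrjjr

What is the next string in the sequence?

Apply φ to jrrjrjjr symbol by symbol: j→jr, r→rj, r→rj, j→jr, r→rj, j→jr, j→jr, r→rj; joined: jr rj rj jr rj jr jr rj.

jrrjrjjrrjjrjrrj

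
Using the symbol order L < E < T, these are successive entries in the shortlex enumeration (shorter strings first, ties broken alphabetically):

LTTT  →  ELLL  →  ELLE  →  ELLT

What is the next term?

Find the rightmost character of ELLT below T, bump it to the next letter, and reset everything to its right to L.

ELEL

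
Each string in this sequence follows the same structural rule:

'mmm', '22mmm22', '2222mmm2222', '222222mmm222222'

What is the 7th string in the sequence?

s(k+1) = 22·s(k)·22, so each term gains 22 as a prefix and 22 as a suffix.
From 222222mmm222222, 3 further steps: 222222mmm222222 → 22222222mmm22222222 → 2222222222mmm2222222222 → (answer).

222222222222mmm222222222222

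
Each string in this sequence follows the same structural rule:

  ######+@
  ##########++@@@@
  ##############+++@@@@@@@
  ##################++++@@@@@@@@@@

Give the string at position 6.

##########################++++++@@@@@@@@@@@@@@@@

Each string has the form #^{4n+2} +^{n} @^{3n-2} (n = 1, 2, …).
Setting n = 6 gives 26, 6, 16 characters in each block.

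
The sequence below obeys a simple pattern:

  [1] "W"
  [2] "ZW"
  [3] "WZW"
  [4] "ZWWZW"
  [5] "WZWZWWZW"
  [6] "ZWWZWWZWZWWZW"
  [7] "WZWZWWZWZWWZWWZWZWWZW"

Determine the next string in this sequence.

This is a Fibonacci-style word recurrence s(k) = s(k−2)·s(k−1): e.g. W·ZW = WZW.
So term 8 is ZWWZWWZWZWWZW·WZWZWWZWZWWZWWZWZWWZW.

ZWWZWWZWZWWZWWZWZWWZWZWWZWWZWZWWZW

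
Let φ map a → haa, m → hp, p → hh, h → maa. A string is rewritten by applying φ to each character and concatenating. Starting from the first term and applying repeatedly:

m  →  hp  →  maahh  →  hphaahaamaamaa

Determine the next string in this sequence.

maahhmaahaahaamaahaahaahphaahaahphaahaa

Applying the rule to each of the 14 symbols of hphaahaamaamaa gives the pieces maa hh maa haa haa maa haa haa hp haa haa hp haa haa, which concatenate to the answer.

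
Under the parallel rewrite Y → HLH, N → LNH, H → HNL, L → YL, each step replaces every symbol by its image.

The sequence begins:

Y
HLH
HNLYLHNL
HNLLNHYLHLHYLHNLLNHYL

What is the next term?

HNLLNHYLYLLNHHNLHLHYLHNLYLHNLHLHYLHNLLNHYLYLLNHHNLHLHYL

Applying the rule to each of the 21 symbols of HNLLNHYLHLHYLHNLLNHYL gives the pieces HNL LNH YL YL LNH HNL HLH YL HNL YL HNL HLH YL HNL LNH YL YL LNH HNL HLH YL, which concatenate to the answer.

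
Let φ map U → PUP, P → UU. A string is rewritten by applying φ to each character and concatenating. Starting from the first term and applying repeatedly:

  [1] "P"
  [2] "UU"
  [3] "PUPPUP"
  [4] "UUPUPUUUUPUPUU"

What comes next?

φ(UUPUPUUUUPUPUU) expands symbol-by-symbol to PUP PUP UU PUP UU PUP PUP PUP PUP UU PUP UU PUP PUP; joining the 14 pieces gives the next term.

PUPPUPUUPUPUUPUPPUPPUPPUPUUPUPUUPUPPUP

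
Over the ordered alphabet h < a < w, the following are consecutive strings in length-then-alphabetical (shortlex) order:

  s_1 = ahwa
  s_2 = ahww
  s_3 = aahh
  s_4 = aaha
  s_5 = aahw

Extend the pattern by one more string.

Treat aahw as a base-3 numeral over the given alphabet and add one, carrying through any trailing w's.

aaah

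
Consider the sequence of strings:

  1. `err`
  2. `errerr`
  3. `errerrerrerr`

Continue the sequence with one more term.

errerrerrerrerrerrerrerr

s(k+1) = s(k)·s(k) — each term doubles the last.
So the next term is two copies of errerrerrerr.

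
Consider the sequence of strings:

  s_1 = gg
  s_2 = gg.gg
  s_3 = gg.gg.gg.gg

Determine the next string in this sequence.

s(k+1) = s(k)·.·s(k) — each term doubles the last with '.' between the halves.
So the next term is two copies of gg.gg.gg.gg with '.' between the halves.

gg.gg.gg.gg.gg.gg.gg.gg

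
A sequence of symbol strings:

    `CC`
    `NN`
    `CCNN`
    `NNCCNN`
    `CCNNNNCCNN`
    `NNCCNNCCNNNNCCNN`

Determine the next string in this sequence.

From term 3 onward, concatenate the second-to-last term with the last: CC·NN = CCNN, NN·CCNN = NNCCNN, …
Continuing: CCNNNNCCNN · NNCCNNCCNNNNCCNN gives term 7.

CCNNNNCCNNNNCCNNCCNNNNCCNN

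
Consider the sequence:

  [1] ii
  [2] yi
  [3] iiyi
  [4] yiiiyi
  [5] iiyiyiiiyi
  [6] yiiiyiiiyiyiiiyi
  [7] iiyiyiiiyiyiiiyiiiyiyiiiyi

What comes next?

yiiiyiiiyiyiiiyiiiyiyiiiyiyiiiyiiiyiyiiiyi

From term 3 onward, concatenate the second-to-last term with the last: ii·yi = iiyi, yi·iiyi = yiiiyi, …
The next term joins yiiiyiiiyiyiiiyi and iiyiyiiiyiyiiiyiiiyiyiiiyi.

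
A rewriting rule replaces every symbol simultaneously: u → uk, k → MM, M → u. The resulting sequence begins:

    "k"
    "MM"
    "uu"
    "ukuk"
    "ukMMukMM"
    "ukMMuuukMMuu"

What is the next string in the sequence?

Expanding ukMMuuukMMuu: u→uk, k→MM, M→u, M→u, u→uk, u→uk, u→uk, k→MM, M→u, M→u, u→uk, u→uk. Concatenated: uk MM u u uk uk uk MM u u uk uk.

ukMMuuukukukMMuuukuk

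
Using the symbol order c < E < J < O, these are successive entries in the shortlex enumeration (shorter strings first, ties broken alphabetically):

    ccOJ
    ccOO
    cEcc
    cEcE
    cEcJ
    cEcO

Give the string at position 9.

cEEJ

Continuing the enumeration 3 steps past cEcO: cEcO → cEEc → cEEE → (answer).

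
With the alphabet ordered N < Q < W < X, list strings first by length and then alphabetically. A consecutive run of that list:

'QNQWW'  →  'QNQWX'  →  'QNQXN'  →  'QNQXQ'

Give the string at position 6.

QNQXX

Continuing the enumeration 2 steps past QNQXQ: QNQXQ → QNQXW → (answer).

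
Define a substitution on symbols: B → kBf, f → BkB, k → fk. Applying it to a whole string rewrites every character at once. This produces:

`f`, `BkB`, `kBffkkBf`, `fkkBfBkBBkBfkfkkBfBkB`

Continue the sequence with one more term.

Rewriting the 21 symbols of fkkBfBkBBkBfkfkkBfBkB one by one yields BkB fk fk kBf BkB kBf fk kBf kBf fk kBf BkB fk BkB fk fk kBf BkB kBf fk kBf; concatenated:

BkBfkfkkBfBkBkBffkkBfkBffkkBfBkBfkBkBfkfkkBfBkBkBffkkBf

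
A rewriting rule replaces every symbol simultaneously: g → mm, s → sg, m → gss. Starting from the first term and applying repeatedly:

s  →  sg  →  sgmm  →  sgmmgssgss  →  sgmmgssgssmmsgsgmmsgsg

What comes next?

φ(sgmmgssgssmmsgsgmmsgsg) expands symbol-by-symbol to sg mm gss gss mm sg sg mm sg sg gss gss sg mm sg mm gss gss sg mm sg mm; joining the 22 pieces gives the next term.

sgmmgssgssmmsgsgmmsgsggssgsssgmmsgmmgssgsssgmmsgmm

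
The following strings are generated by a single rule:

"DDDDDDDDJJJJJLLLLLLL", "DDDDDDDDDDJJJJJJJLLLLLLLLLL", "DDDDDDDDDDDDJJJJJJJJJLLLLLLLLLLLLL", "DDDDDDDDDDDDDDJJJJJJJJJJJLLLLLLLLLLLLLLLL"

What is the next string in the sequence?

The n-th term is 2n+2 D's then 2n-1 J's then 3n-2 L's, where the shown terms are n = 3, 4, 5, 6.
Setting n = 7 gives 16, 13, 19 characters in each block.

DDDDDDDDDDDDDDDDJJJJJJJJJJJJJLLLLLLLLLLLLLLLLLLL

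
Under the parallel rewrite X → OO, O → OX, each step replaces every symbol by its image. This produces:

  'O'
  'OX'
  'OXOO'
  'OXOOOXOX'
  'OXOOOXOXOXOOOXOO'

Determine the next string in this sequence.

Replace each of the 16 characters of OXOOOXOXOXOOOXOO in place — OX OO OX OX OX OO OX OO OX OO OX OX OX OO OX OX — and concatenate.

OXOOOXOXOXOOOXOOOXOOOXOXOXOOOXOX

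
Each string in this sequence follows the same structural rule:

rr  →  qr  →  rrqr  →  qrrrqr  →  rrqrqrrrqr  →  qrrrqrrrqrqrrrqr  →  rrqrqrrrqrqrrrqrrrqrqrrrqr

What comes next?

qrrrqrrrqrqrrrqrrrqrqrrrqrqrrrqrrrqrqrrrqr

Each term (from the third on) is the two preceding terms concatenated in order: term 3 = rr·qr = rrqr.
Continuing: qrrrqrrrqrqrrrqr · rrqrqrrrqrqrrrqrrrqrqrrrqr gives term 8.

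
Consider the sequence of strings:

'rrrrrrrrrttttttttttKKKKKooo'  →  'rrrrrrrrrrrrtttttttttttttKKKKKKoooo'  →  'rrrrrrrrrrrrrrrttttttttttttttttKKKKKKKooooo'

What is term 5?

rrrrrrrrrrrrrrrrrrrrrttttttttttttttttttttttKKKKKKKKKooooooo

The n-th term is 3n r's then 3n+1 t's then n+2 K's then n o's, where the shown terms are n = 3, 4, 5.
For term 5, n = 7, so the run lengths are 21, 22, 9, 7.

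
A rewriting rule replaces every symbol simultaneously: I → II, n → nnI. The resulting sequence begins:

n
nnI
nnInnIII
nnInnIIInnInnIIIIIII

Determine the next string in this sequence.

nnInnIIInnInnIIIIIIInnInnIIInnInnIIIIIIIIIIIIIII

φ(nnInnIIInnInnIIIIIII) expands symbol-by-symbol to nnI nnI II nnI nnI II II II nnI nnI II nnI nnI II II II II II II II; joining the 20 pieces gives the next term.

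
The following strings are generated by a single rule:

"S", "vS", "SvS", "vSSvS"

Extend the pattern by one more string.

From term 3 onward, concatenate the second-to-last term with the last: S·vS = SvS, vS·SvS = vSSvS, …
Continuing: SvS · vSSvS gives term 5.

SvSvSSvS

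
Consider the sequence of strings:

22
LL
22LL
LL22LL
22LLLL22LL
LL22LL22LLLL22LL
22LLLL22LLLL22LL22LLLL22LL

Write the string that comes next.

LL22LL22LLLL22LL22LLLL22LLLL22LL22LLLL22LL

This is a Fibonacci-style word recurrence s(k) = s(k−2)·s(k−1): e.g. 22·LL = 22LL.
Continuing: LL22LL22LLLL22LL · 22LLLL22LLLL22LL22LLLL22LL gives term 8.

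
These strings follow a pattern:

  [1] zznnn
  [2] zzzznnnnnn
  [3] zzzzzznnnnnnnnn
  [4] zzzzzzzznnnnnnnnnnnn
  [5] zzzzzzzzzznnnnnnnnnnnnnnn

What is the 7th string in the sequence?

The n-th term is 2n z's then 3n n's (n = 1, 2, …).
For term 7, n = 7, so the run lengths are 14, 21.

zzzzzzzzzzzzzznnnnnnnnnnnnnnnnnnnnn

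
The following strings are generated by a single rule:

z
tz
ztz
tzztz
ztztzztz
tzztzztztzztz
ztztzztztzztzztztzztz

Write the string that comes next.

tzztzztztzztzztztzztztzztzztztzztz

From term 3 onward, concatenate the second-to-last term with the last: z·tz = ztz, tz·ztz = tzztz, …
So term 8 is tzztzztztzztz·ztztzztztzztzztztzztz.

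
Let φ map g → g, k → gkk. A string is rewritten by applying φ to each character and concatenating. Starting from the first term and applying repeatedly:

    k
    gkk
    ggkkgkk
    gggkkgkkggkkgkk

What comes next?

ggggkkgkkggkkgkkgggkkgkkggkkgkk

φ(gggkkgkkggkkgkk) expands symbol-by-symbol to g g g gkk gkk g gkk gkk g g gkk gkk g gkk gkk; joining the 15 pieces gives the next term.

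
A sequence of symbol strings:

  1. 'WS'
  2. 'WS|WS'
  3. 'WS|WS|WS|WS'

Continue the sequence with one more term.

WS|WS|WS|WS|WS|WS|WS|WS

Every step duplicates the string with '|' between the halves.
One more doubling of WS|WS|WS|WS gives the answer.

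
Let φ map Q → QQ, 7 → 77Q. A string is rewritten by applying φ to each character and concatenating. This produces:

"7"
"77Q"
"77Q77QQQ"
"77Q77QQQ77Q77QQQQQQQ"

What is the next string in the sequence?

φ(77Q77QQQ77Q77QQQQQQQ) expands symbol-by-symbol to 77Q 77Q QQ 77Q 77Q QQ QQ QQ 77Q 77Q QQ 77Q 77Q QQ QQ QQ QQ QQ QQ QQ; joining the 20 pieces gives the next term.

77Q77QQQ77Q77QQQQQQQ77Q77QQQ77Q77QQQQQQQQQQQQQQQ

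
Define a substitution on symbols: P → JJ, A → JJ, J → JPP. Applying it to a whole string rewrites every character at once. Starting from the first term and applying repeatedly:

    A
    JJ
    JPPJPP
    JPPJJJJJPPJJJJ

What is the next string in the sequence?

JPPJJJJJPPJPPJPPJPPJPPJJJJJPPJPPJPPJPP

Replace each of the 14 characters of JPPJJJJJPPJJJJ in place — JPP JJ JJ JPP JPP JPP JPP JPP JJ JJ JPP JPP JPP JPP — and concatenate.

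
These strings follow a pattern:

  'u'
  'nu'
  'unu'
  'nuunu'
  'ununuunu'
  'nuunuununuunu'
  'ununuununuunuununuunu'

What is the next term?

Each term (from the third on) is the two preceding terms concatenated in order: term 3 = u·nu = unu.
The next term joins nuunuununuunu and ununuununuunuununuunu.

nuunuununuunuununuununuunuununuunu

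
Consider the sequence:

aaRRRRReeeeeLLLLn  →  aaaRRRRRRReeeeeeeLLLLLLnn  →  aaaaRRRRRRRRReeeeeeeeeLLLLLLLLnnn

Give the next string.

aaaaaRRRRRRRRRRReeeeeeeeeeeLLLLLLLLLLnnnn

Each string has the form a^{n+1} R^{2n+3} e^{2n+3} L^{2n+2} n^{n} (n = 1, 2, …).
For the next term, n = 4, so the run lengths are 5, 11, 11, 10, 4.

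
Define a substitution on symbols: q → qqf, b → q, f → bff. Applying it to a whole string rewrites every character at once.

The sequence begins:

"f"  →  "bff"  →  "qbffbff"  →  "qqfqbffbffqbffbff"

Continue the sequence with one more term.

Rewriting the 17 symbols of qqfqbffbffqbffbff one by one yields qqf qqf bff qqf q bff bff q bff bff qqf q bff bff q bff bff; concatenated:

qqfqqfbffqqfqbffbffqbffbffqqfqbffbffqbffbff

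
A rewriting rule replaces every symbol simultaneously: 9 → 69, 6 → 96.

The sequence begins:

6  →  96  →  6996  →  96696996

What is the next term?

6996966996696996

Rewriting each symbol of 96696996: 9→69, 6→96, 6→96, 9→69, 6→96, 9→69, 9→69, 6→96, which concatenates to 69 96 96 69 96 69 69 96.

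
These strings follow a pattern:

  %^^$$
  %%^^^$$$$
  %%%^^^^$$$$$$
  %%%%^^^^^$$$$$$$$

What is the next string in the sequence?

%%%%%^^^^^^$$$$$$$$$$

Term n consists of n %'s, followed by n+1 ^'s, followed by 2n $'s (n = 1, 2, …).
For the next term, n = 5, so the run lengths are 5, 6, 10.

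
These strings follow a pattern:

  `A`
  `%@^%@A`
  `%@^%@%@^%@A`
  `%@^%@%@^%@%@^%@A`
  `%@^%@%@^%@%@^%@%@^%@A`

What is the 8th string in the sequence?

%@^%@%@^%@%@^%@%@^%@%@^%@%@^%@%@^%@A

The strings grow by a fixed prefix %@^%@ each time.
From %@^%@%@^%@%@^%@%@^%@A, 3 further steps: %@^%@%@^%@%@^%@%@^%@A → %@^%@%@^%@%@^%@%@^%@%@^%@A → %@^%@%@^%@%@^%@%@^%@%@^%@%@^%@A → (answer).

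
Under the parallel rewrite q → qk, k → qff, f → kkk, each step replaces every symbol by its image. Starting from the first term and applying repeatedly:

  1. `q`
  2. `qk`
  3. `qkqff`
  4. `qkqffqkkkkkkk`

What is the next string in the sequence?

qkqffqkkkkkkkqkqffqffqffqffqffqffqff

Applying the rule to each of the 13 symbols of qkqffqkkkkkkk gives the pieces qk qff qk kkk kkk qk qff qff qff qff qff qff qff, which concatenate to the answer.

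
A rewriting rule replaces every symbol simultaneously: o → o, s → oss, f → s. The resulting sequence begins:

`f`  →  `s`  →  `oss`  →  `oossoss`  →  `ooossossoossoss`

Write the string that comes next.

Rewriting the 15 symbols of ooossossoossoss one by one yields o o o oss oss o oss oss o o oss oss o oss oss; concatenated:

oooossossoossossooossossoossoss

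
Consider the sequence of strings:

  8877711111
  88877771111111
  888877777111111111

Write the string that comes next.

Term n consists of n 8's, followed by n+1 7's, followed by 2n+1 1's, where the shown terms are n = 2, 3, 4.
At n = 5 the blocks have lengths 5, 6, 11.

8888877777711111111111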